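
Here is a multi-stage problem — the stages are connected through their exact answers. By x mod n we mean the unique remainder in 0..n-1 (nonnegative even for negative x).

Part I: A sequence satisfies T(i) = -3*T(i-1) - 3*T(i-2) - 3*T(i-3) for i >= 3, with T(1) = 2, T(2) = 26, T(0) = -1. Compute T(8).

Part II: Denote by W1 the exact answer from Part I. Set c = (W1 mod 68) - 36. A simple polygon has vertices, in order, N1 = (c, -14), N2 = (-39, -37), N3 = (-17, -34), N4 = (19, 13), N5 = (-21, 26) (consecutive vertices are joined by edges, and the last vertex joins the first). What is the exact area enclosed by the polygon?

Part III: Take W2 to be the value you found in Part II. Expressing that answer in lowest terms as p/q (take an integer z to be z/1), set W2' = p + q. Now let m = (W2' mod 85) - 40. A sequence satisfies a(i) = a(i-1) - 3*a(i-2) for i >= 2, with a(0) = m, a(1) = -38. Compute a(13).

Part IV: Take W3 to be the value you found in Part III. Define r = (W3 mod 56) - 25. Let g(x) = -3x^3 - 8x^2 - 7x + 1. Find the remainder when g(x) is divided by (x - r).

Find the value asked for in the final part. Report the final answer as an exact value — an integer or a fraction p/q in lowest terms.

687

Part I: T(3) = -3*(26) - 3*(2) - 3*(-1) = -81; iterating: T(3)=-81, T(4)=159, T(5)=-312, T(6)=702, T(7)=-1647, T(8)=3771; answer 3771
Part II: W1 = 3771; c = -5; cross terms: (-5*-37 - -39*-14)=-361, (-39*-34 - -17*-37)=697, (-17*13 - 19*-34)=425, (19*26 - -21*13)=767, (-21*-14 - -5*26)=424; twice the area = |1952| = 1952; area = 976; answer 976
Part III: W2 = 976; threaded value p + q = 977; m = 2; a(2) = 1*(-38) - 3*(2) = -44; iterating: a(2)=-44, a(3)=70, a(4)=202, a(5)=-8, a(6)=-614, a(7)=-590, a(8)=1252, a(9)=3022, a(10)=-734, a(11)=-9800, a(12)=-7598, a(13)=21802; answer 21802
Part IV: W3 = 21802; r = -7; remainder = value at the root: -3*(-7)^3 - 8*(-7)^2 - 7*(-7)^1 + 1 = (1029) + (-392) + (49) + (1) = 687; answer 687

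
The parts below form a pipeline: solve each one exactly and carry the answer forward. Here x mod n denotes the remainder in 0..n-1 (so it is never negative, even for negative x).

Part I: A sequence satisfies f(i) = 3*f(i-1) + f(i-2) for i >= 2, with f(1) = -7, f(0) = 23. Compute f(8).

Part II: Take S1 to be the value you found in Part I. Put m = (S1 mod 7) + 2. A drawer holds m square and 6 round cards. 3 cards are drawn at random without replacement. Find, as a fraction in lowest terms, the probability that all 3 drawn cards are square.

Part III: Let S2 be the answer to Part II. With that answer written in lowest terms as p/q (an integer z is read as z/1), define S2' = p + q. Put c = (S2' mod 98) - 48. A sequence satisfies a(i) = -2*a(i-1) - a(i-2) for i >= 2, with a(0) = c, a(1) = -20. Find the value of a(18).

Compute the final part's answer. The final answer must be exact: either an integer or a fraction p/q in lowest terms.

717

Part I: f(2) = 3*(-7) + 1*(23) = 2; iterating: f(2)=2, f(3)=-1, f(4)=-1, f(5)=-4, f(6)=-13, f(7)=-43, f(8)=-142; answer -142
Part II: S1 = -142; m = 7; total draws C(13,3) = 286; favorable C(7,3) = 35; P = 35/286; answer 35/286
Part III: S2 = 35/286; threaded value p + q = 321; c = -21; a(2) = -2*(-20) - 1*(-21) = 61; iterating: a(2)=61, a(3)=-102, a(4)=143, a(5)=-184, a(6)=225, a(7)=-266, a(8)=307, a(9)=-348, a(10)=389, a(11)=-430, a(12)=471, a(13)=-512, a(14)=553, a(15)=-594, a(16)=635, a(17)=-676, a(18)=717; answer 717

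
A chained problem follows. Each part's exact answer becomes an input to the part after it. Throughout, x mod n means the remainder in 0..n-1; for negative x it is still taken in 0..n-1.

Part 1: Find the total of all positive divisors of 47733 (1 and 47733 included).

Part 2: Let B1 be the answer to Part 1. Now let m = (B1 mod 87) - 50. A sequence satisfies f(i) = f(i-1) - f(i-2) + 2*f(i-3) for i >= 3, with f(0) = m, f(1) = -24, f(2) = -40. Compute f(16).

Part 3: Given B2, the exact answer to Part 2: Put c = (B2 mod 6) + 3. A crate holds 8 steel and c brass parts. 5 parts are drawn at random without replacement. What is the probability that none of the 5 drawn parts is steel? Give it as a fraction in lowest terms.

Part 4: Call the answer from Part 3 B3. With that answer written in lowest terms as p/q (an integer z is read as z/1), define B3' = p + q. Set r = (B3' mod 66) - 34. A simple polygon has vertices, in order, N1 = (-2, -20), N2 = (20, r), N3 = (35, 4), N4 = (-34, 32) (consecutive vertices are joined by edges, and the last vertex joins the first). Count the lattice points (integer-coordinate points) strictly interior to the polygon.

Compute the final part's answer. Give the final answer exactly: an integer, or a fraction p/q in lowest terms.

Part 1: 47733 = 3 * 7 * 2273; sigma = (1 + 3) * (1 + 7) * (1 + 2273) = 4 * 8 * 2274 = 72768; answer 72768
Part 2: B1 = 72768; m = -14; f(3) = 1*(-40) - 1*(-24) + 2*(-14) = -44; iterating: f(3)=-44, f(4)=-52, f(5)=-88, f(6)=-124, f(7)=-140, f(8)=-192, f(9)=-300, f(10)=-388, f(11)=-472, f(12)=-684, f(13)=-988, f(14)=-1248, f(15)=-1628, f(16)=-2356; answer -2356
Part 3: B2 = -2356; c = 5; total draws C(13,5) = 1287; favorable C(5,5) = 1; P = 1/1287; answer 1/1287
Part 4: B3 = 1/1287; threaded value p + q = 1288; r = 0; cross terms: (-2*0 - 20*-20)=400, (20*4 - 35*0)=80, (35*32 - -34*4)=1256, (-34*-20 - -2*32)=744; twice the area = |2480| = 2480; area = 1240; boundary points = 2 + 1 + 1 + 4 = 8; strictly interior points = area - boundary/2 + 1 = 1237; answer 1237

1237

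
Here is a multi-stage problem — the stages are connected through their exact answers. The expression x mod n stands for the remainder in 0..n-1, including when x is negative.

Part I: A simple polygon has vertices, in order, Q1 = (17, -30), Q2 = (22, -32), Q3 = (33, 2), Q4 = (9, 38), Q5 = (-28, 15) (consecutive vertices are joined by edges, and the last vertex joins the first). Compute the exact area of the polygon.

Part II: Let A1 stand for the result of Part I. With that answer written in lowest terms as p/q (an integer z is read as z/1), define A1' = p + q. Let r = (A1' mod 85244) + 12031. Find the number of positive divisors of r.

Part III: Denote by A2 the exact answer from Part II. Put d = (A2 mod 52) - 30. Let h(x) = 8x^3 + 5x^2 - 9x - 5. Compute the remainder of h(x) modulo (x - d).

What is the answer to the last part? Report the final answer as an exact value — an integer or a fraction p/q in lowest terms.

-44879

Part I: cross terms: (17*-32 - 22*-30)=116, (22*2 - 33*-32)=1100, (33*38 - 9*2)=1236, (9*15 - -28*38)=1199, (-28*-30 - 17*15)=585; twice the area = |4236| = 4236; area = 2118; answer 2118
Part II: A1 = 2118; threaded value p + q = 2119; r = 14150; 14150 = 2 * 5^2 * 283; number of divisors = (1+1) * (2+1) * (1+1) = 12; answer 12
Part III: A2 = 12; d = -18; remainder = value at the root: 8*(-18)^3 + 5*(-18)^2 - 9*(-18)^1 - 5 = (-46656) + (1620) + (162) + (-5) = -44879; answer -44879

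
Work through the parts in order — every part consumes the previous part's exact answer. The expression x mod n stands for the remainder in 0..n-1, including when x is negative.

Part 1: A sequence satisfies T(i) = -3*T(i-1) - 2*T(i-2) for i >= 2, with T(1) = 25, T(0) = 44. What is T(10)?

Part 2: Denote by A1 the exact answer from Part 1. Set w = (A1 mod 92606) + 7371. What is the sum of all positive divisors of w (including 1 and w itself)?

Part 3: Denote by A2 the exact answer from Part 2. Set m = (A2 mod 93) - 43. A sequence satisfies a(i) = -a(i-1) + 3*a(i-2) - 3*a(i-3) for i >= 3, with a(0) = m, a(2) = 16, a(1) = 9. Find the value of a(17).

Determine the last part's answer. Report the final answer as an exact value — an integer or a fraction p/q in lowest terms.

-32700343

Part 1: T(2) = -3*(25) - 2*(44) = -163; iterating: T(2)=-163, T(3)=439, T(4)=-991, T(5)=2095, T(6)=-4303, T(7)=8719, T(8)=-17551, T(9)=35215, T(10)=-70543; answer -70543
Part 2: A1 = -70543; w = 29434; 29434 = 2 * 14717; sigma = (1 + 2) * (1 + 14717) = 3 * 14718 = 44154; answer 44154
Part 3: A2 = 44154; m = 29; a(3) = -1*(16) + 3*(9) - 3*(29) = -76; iterating: a(3)=-76, a(4)=97, a(5)=-373, a(6)=892, a(7)=-2302, a(8)=6097, a(9)=-15679, a(10)=40876, a(11)=-106204, a(12)=275869, a(13)=-717109, a(14)=1863328, a(15)=-4842262, a(16)=12583573, a(17)=-32700343; answer -32700343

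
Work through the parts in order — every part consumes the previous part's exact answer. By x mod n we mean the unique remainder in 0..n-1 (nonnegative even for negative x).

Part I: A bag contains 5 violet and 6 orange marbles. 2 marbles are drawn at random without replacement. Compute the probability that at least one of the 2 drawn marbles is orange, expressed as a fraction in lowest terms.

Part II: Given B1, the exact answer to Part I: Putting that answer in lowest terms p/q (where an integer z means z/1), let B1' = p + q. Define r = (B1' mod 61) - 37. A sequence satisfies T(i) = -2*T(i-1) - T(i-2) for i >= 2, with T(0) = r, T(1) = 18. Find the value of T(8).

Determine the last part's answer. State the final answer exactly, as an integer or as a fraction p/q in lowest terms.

Part I: total draws C(11,2) = 55; complement C(5,2) = 10; favorable 55 - 10 = 45; P = 9/11; answer 9/11
Part II: B1 = 9/11; threaded value p + q = 20; r = -17; T(2) = -2*(18) - 1*(-17) = -19; iterating: T(2)=-19, T(3)=20, T(4)=-21, T(5)=22, T(6)=-23, T(7)=24, T(8)=-25; answer -25

-25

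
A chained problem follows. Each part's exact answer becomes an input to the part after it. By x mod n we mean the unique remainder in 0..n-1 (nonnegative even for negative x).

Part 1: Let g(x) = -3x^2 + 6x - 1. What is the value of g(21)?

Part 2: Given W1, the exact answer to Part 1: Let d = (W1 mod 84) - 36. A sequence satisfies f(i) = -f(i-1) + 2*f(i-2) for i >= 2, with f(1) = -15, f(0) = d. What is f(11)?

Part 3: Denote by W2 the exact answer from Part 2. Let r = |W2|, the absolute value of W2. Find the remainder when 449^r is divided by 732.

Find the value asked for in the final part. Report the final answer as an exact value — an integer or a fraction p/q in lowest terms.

Part 1: -3*(21)^2 + 6*(21)^1 - 1 = (-1323) + (126) + (-1) = -1198; answer -1198
Part 2: W1 = -1198; d = 26; f(2) = -1*(-15) + 2*(26) = 67; iterating: f(2)=67, f(3)=-97, f(4)=231, f(5)=-425, f(6)=887, f(7)=-1737, f(8)=3511, f(9)=-6985, f(10)=14007, f(11)=-27977; answer -27977
Part 3: W2 = -27977; r = 27977; squarings mod 732: 449^1=449, 449^2=301, 449^4=565, 449^8=73, 449^16=205, 449^32=301, 449^64=565, 449^128=73, 449^256=205, 449^512=301, 449^1024=565, 449^2048=73, 449^4096=205, 449^8192=301, 449^16384=565; 449^27977 = 449^1 * 449^8 * 449^64 * 449^256 * 449^1024 * 449^2048 * 449^8192 * 449^16384 = 545 (mod 732); answer 545

545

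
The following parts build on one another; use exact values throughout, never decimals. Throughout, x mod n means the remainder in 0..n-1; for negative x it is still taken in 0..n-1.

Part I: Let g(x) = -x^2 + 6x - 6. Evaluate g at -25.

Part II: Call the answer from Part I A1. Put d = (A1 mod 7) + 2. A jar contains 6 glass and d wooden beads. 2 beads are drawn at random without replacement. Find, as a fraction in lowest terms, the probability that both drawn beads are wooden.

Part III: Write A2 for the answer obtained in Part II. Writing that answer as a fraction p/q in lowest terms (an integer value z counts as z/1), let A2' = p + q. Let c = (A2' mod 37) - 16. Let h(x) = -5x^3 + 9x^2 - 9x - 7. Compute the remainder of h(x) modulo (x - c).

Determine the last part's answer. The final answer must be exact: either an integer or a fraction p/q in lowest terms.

Part I: -1*(-25)^2 + 6*(-25)^1 - 6 = (-625) + (-150) + (-6) = -781; answer -781
Part II: A1 = -781; d = 5; total draws C(11,2) = 55; favorable C(5,2) = 10; P = 2/11; answer 2/11
Part III: A2 = 2/11; threaded value p + q = 13; c = -3; remainder = value at the root: -5*(-3)^3 + 9*(-3)^2 - 9*(-3)^1 - 7 = (135) + (81) + (27) + (-7) = 236; answer 236

236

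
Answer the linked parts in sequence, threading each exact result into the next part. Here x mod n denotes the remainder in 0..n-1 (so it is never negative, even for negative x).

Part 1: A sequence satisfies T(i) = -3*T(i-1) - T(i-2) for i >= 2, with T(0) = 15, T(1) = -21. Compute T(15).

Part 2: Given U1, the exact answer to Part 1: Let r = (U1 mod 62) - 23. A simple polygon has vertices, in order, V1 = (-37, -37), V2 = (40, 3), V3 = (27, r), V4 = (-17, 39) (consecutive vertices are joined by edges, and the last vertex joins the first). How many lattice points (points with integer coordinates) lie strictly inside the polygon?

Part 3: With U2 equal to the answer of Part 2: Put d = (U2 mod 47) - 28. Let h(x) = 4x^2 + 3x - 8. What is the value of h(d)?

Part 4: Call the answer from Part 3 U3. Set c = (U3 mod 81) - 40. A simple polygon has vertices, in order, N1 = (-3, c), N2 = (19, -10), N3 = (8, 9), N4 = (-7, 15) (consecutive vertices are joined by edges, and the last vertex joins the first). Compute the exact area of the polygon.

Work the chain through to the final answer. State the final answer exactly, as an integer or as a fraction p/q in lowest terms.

Part 1: T(2) = -3*(-21) - 1*(15) = 48; iterating: T(2)=48, T(3)=-123, T(4)=321, T(5)=-840, T(6)=2199, T(7)=-5757, T(8)=15072, T(9)=-39459, T(10)=103305, T(11)=-270456, T(12)=708063, T(13)=-1853733, T(14)=4853136, T(15)=-12705675; answer -12705675
Part 2: U1 = -12705675; r = 24; cross terms: (-37*3 - 40*-37)=1369, (40*24 - 27*3)=879, (27*39 - -17*24)=1461, (-17*-37 - -37*39)=2072; twice the area = |5781| = 5781; area = 5781/2; boundary points = 1 + 1 + 1 + 4 = 7; strictly interior points = area - boundary/2 + 1 = 2888; answer 2888
Part 3: U2 = 2888; d = -7; 4*(-7)^2 + 3*(-7)^1 - 8 = (196) + (-21) + (-8) = 167; answer 167
Part 4: U3 = 167; c = -35; cross terms: (-3*-10 - 19*-35)=695, (19*9 - 8*-10)=251, (8*15 - -7*9)=183, (-7*-35 - -3*15)=290; twice the area = |1419| = 1419; area = 1419/2; answer 1419/2

1419/2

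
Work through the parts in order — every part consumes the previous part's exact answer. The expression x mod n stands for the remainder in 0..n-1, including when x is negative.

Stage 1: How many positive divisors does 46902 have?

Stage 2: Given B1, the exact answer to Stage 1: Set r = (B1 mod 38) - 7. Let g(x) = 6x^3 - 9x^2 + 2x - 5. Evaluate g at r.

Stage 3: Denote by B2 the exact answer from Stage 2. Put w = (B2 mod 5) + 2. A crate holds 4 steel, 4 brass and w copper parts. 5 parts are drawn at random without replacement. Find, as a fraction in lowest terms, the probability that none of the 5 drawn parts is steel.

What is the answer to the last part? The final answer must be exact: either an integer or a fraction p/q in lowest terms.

18/143

Stage 1: 46902 = 2 * 3 * 7817; number of divisors = (1+1) * (1+1) * (1+1) = 8; answer 8
Stage 2: B1 = 8; r = 1; 6*(1)^3 - 9*(1)^2 + 2*(1)^1 - 5 = (6) + (-9) + (2) + (-5) = -6; answer -6
Stage 3: B2 = -6; w = 6; total draws C(14,5) = 2002; favorable C(10,5) = 252; P = 18/143; answer 18/143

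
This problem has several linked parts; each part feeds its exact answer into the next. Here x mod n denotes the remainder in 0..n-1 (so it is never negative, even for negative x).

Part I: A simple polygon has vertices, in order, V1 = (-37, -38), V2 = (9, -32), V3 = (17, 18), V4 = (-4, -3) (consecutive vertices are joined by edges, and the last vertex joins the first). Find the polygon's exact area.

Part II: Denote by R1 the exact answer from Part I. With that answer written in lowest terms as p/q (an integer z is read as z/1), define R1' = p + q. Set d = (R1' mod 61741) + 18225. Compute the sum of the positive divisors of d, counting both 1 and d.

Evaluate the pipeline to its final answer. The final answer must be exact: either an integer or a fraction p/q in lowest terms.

19374

Part I: cross terms: (-37*-32 - 9*-38)=1526, (9*18 - 17*-32)=706, (17*-3 - -4*18)=21, (-4*-38 - -37*-3)=41; twice the area = |2294| = 2294; area = 1147; answer 1147
Part II: R1 = 1147; threaded value p + q = 1148; d = 19373; 19373 is prime, so its only divisors are 1 and 19373; sigma = 1 + 19373 = 19374; answer 19374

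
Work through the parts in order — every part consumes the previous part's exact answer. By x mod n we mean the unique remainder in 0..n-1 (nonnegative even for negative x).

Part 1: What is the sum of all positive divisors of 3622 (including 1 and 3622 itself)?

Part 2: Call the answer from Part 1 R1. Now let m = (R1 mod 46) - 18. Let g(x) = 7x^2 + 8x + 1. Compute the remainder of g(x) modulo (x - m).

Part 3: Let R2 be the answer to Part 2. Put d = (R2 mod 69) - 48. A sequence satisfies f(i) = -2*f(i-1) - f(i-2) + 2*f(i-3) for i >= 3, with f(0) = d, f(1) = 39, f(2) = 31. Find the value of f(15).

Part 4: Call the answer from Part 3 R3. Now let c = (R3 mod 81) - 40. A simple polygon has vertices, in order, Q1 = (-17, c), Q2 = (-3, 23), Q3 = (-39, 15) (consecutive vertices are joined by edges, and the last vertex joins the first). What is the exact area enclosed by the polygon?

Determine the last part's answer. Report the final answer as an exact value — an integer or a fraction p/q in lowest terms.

Part 1: 3622 = 2 * 1811; sigma = (1 + 2) * (1 + 1811) = 3 * 1812 = 5436; answer 5436
Part 2: R1 = 5436; m = -10; remainder = value at the root: 7*(-10)^2 + 8*(-10)^1 + 1 = (700) + (-80) + (1) = 621; answer 621
Part 3: R2 = 621; d = -48; f(3) = -2*(31) - 1*(39) + 2*(-48) = -197; iterating: f(3)=-197, f(4)=441, f(5)=-623, f(6)=411, f(7)=683, f(8)=-3023, f(9)=6185, f(10)=-7981, f(11)=3731, f(12)=12889, f(13)=-45471, f(14)=85515, f(15)=-99781; answer -99781
Part 4: R3 = -99781; c = -29; cross terms: (-17*23 - -3*-29)=-478, (-3*15 - -39*23)=852, (-39*-29 - -17*15)=1386; twice the area = |1760| = 1760; area = 880; answer 880

880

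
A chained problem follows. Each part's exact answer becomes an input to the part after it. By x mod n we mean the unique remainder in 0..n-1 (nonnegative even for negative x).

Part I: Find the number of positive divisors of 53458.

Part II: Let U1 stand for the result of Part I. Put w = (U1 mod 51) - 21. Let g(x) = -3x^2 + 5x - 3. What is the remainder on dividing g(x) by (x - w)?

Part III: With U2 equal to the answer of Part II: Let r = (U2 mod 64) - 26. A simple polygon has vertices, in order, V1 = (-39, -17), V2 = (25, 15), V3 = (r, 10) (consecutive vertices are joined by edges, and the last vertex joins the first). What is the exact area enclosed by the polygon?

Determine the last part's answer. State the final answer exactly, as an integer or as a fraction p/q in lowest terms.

Part I: 53458 = 2 * 26729; number of divisors = (1+1) * (1+1) = 4; answer 4
Part II: U1 = 4; w = -17; remainder = value at the root: -3*(-17)^2 + 5*(-17)^1 - 3 = (-867) + (-85) + (-3) = -955; answer -955
Part III: U2 = -955; r = -21; cross terms: (-39*15 - 25*-17)=-160, (25*10 - -21*15)=565, (-21*-17 - -39*10)=747; twice the area = |1152| = 1152; area = 576; answer 576

576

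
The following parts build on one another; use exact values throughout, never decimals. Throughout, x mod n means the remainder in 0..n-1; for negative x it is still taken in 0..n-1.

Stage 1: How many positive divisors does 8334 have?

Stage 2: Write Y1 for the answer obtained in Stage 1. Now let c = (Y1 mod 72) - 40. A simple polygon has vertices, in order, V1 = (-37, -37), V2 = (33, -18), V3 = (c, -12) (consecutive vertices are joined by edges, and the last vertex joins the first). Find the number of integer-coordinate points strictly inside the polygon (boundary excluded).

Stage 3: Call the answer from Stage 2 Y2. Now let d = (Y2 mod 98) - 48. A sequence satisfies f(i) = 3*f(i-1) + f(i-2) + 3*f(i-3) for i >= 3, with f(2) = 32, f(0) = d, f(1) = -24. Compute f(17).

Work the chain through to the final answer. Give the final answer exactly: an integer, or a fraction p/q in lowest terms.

-2278146744

Stage 1: 8334 = 2 * 3^2 * 463; number of divisors = (1+1) * (2+1) * (1+1) = 12; answer 12
Stage 2: Y1 = 12; c = -28; cross terms: (-37*-18 - 33*-37)=1887, (33*-12 - -28*-18)=-900, (-28*-37 - -37*-12)=592; twice the area = |1579| = 1579; area = 1579/2; boundary points = 1 + 1 + 1 = 3; strictly interior points = area - boundary/2 + 1 = 789; answer 789
Stage 3: Y2 = 789; d = -43; f(3) = 3*(32) + 1*(-24) + 3*(-43) = -57; iterating: f(3)=-57, f(4)=-211, f(5)=-594, f(6)=-2164, f(7)=-7719, f(8)=-27103, f(9)=-95520, f(10)=-336820, f(11)=-1187289, f(12)=-4185247, f(13)=-14753490, f(14)=-52007584, f(15)=-183331983, f(16)=-646264003, f(17)=-2278146744; answer -2278146744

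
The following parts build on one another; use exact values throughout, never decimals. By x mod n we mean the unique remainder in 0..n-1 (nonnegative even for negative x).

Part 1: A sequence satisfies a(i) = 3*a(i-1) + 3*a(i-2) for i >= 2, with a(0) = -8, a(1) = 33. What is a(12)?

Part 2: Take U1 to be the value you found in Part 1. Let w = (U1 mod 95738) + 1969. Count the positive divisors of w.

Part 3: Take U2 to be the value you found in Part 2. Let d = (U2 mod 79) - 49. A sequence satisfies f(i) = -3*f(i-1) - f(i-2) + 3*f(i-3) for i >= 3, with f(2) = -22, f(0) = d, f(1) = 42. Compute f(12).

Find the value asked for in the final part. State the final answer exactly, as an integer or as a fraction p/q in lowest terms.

40225

Part 1: a(2) = 3*(33) + 3*(-8) = 75; iterating: a(2)=75, a(3)=324, a(4)=1197, a(5)=4563, a(6)=17280, a(7)=65529, a(8)=248427, a(9)=941868, a(10)=3570885, a(11)=13538259, a(12)=51327432; answer 51327432
Part 2: U1 = 51327432; w = 13833; 13833 = 3^2 * 29 * 53; number of divisors = (2+1) * (1+1) * (1+1) = 12; answer 12
Part 3: U2 = 12; d = -37; f(3) = -3*(-22) - 1*(42) + 3*(-37) = -87; iterating: f(3)=-87, f(4)=409, f(5)=-1206, f(6)=2948, f(7)=-6411, f(8)=12667, f(9)=-22746, f(10)=36338, f(11)=-48267, f(12)=40225; answer 40225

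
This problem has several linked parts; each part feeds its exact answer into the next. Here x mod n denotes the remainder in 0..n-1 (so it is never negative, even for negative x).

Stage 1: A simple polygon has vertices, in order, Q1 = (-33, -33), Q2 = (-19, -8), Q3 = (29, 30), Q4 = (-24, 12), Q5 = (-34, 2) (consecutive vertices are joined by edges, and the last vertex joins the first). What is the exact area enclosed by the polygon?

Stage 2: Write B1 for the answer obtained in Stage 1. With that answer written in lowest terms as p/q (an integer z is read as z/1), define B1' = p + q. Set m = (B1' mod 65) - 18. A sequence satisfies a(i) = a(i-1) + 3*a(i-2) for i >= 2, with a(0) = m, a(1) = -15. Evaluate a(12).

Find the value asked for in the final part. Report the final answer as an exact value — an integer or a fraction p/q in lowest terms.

Stage 1: cross terms: (-33*-8 - -19*-33)=-363, (-19*30 - 29*-8)=-338, (29*12 - -24*30)=1068, (-24*2 - -34*12)=360, (-34*-33 - -33*2)=1188; twice the area = |1915| = 1915; area = 1915/2; answer 1915/2
Stage 2: B1 = 1915/2; threaded value p + q = 1917; m = 14; a(2) = 1*(-15) + 3*(14) = 27; iterating: a(2)=27, a(3)=-18, a(4)=63, a(5)=9, a(6)=198, a(7)=225, a(8)=819, a(9)=1494, a(10)=3951, a(11)=8433, a(12)=20286; answer 20286

20286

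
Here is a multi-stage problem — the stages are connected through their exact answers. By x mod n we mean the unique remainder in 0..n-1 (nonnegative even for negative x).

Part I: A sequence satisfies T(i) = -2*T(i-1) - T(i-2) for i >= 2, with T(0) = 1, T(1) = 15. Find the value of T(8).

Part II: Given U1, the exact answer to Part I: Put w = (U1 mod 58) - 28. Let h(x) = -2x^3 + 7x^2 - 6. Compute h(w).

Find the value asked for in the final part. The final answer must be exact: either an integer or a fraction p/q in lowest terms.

Part I: T(2) = -2*(15) - 1*(1) = -31; iterating: T(2)=-31, T(3)=47, T(4)=-63, T(5)=79, T(6)=-95, T(7)=111, T(8)=-127; answer -127
Part II: U1 = -127; w = 19; -2*(19)^3 + 7*(19)^2 - 6 = (-13718) + (2527) + (-6) = -11197; answer -11197

-11197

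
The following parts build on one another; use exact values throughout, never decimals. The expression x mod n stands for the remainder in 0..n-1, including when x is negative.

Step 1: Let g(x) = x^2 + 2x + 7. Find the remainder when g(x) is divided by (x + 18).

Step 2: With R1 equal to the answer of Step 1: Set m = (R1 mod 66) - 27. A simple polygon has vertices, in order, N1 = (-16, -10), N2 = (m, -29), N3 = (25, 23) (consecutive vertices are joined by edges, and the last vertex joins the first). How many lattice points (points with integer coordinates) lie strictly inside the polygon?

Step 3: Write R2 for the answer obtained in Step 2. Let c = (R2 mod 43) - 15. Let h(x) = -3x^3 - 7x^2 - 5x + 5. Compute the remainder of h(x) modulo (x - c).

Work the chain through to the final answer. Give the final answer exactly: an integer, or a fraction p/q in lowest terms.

Step 1: remainder = value at the root: 1*(-18)^2 + 2*(-18)^1 + 7 = (324) + (-36) + (7) = 295; answer 295
Step 2: R1 = 295; m = 4; cross terms: (-16*-29 - 4*-10)=504, (4*23 - 25*-29)=817, (25*-10 - -16*23)=118; twice the area = |1439| = 1439; area = 1439/2; boundary points = 1 + 1 + 1 = 3; strictly interior points = area - boundary/2 + 1 = 719; answer 719
Step 3: R2 = 719; c = 16; remainder = value at the root: -3*(16)^3 - 7*(16)^2 - 5*(16)^1 + 5 = (-12288) + (-1792) + (-80) + (5) = -14155; answer -14155

-14155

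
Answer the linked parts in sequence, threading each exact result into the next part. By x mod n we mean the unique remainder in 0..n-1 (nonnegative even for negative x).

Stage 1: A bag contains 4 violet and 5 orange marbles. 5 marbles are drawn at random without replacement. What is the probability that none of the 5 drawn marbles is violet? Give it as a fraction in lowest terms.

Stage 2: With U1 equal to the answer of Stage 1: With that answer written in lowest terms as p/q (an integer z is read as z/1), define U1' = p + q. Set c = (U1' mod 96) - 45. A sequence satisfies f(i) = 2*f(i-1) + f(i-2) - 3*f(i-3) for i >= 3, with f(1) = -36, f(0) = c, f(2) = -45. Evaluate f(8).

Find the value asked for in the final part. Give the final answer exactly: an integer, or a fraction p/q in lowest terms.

Stage 1: total draws C(9,5) = 126; favorable C(5,5) = 1; P = 1/126; answer 1/126
Stage 2: U1 = 1/126; threaded value p + q = 127; c = -14; f(3) = 2*(-45) + 1*(-36) - 3*(-14) = -84; iterating: f(3)=-84, f(4)=-105, f(5)=-159, f(6)=-171, f(7)=-186, f(8)=-66; answer -66

-66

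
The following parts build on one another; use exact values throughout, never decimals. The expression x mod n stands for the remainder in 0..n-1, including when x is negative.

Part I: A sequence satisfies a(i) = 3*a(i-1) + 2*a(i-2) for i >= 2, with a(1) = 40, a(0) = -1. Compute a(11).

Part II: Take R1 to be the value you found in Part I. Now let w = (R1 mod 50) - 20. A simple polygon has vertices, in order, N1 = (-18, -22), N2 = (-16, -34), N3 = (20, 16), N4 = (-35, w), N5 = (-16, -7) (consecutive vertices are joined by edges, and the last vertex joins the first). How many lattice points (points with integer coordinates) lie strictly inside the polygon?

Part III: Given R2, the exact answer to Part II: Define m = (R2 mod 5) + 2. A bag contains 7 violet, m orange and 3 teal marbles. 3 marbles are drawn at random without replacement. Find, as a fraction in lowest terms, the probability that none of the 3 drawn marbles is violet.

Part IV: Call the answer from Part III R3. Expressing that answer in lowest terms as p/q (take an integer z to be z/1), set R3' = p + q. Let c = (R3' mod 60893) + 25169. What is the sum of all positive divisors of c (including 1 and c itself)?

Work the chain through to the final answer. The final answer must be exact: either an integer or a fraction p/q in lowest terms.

41472

Part I: a(2) = 3*(40) + 2*(-1) = 118; iterating: a(2)=118, a(3)=434, a(4)=1538, a(5)=5482, a(6)=19522, a(7)=69530, a(8)=247634, a(9)=881962, a(10)=3141154, a(11)=11187386; answer 11187386
Part II: R1 = 11187386; w = 16; cross terms: (-18*-34 - -16*-22)=260, (-16*16 - 20*-34)=424, (20*16 - -35*16)=880, (-35*-7 - -16*16)=501, (-16*-22 - -18*-7)=226; twice the area = |2291| = 2291; area = 2291/2; boundary points = 2 + 2 + 55 + 1 + 1 = 61; strictly interior points = area - boundary/2 + 1 = 1116; answer 1116
Part III: R2 = 1116; m = 3; total draws C(13,3) = 286; favorable C(6,3) = 20; P = 10/143; answer 10/143
Part IV: R3 = 10/143; threaded value p + q = 153; c = 25322; 25322 = 2 * 11 * 1151; sigma = (1 + 2) * (1 + 11) * (1 + 1151) = 3 * 12 * 1152 = 41472; answer 41472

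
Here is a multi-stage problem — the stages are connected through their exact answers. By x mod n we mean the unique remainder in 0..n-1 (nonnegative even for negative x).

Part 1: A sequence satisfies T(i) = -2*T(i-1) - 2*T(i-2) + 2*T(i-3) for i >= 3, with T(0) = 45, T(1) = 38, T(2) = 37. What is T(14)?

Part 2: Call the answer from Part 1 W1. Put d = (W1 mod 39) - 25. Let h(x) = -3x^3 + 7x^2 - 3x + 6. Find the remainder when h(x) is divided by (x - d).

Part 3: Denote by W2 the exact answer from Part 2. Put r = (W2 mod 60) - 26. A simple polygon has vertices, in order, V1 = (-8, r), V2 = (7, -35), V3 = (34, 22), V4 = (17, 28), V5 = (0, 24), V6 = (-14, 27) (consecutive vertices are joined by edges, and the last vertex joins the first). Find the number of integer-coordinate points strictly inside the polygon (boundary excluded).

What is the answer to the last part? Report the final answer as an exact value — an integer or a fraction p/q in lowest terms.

1440

Part 1: T(3) = -2*(37) - 2*(38) + 2*(45) = -60; iterating: T(3)=-60, T(4)=122, T(5)=-50, T(6)=-264, T(7)=872, T(8)=-1316, T(9)=360, T(10)=3656, T(11)=-10664, T(12)=14736, T(13)=-832, T(14)=-49136; answer -49136
Part 2: W1 = -49136; d = -21; remainder = value at the root: -3*(-21)^3 + 7*(-21)^2 - 3*(-21)^1 + 6 = (27783) + (3087) + (63) + (6) = 30939; answer 30939
Part 3: W2 = 30939; r = 13; cross terms: (-8*-35 - 7*13)=189, (7*22 - 34*-35)=1344, (34*28 - 17*22)=578, (17*24 - 0*28)=408, (0*27 - -14*24)=336, (-14*13 - -8*27)=34; twice the area = |2889| = 2889; area = 2889/2; boundary points = 3 + 3 + 1 + 1 + 1 + 2 = 11; strictly interior points = area - boundary/2 + 1 = 1440; answer 1440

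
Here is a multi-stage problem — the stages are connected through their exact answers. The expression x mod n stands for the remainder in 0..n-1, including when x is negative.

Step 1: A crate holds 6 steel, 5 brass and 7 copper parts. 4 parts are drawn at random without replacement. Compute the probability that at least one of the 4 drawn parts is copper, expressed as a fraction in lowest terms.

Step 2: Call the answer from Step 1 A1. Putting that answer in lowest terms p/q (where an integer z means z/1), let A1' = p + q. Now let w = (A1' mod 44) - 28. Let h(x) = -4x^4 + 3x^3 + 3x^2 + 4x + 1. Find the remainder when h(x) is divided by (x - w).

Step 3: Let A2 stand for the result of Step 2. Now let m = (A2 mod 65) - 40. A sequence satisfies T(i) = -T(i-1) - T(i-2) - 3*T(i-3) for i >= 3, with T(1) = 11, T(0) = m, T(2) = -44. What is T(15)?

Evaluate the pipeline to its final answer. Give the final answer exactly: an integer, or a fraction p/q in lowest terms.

10056

Step 1: total draws C(18,4) = 3060; complement C(11,4) = 330; favorable 3060 - 330 = 2730; P = 91/102; answer 91/102
Step 2: A1 = 91/102; threaded value p + q = 193; w = -11; remainder = value at the root: -4*(-11)^4 + 3*(-11)^3 + 3*(-11)^2 + 4*(-11)^1 + 1 = (-58564) + (-3993) + (363) + (-44) + (1) = -62237; answer -62237
Step 3: A2 = -62237; m = -7; T(3) = -1*(-44) - 1*(11) - 3*(-7) = 54; iterating: T(3)=54, T(4)=-43, T(5)=121, T(6)=-240, T(7)=248, T(8)=-371, T(9)=843, T(10)=-1216, T(11)=1486, T(12)=-2799, T(13)=4961, T(14)=-6620, T(15)=10056; answer 10056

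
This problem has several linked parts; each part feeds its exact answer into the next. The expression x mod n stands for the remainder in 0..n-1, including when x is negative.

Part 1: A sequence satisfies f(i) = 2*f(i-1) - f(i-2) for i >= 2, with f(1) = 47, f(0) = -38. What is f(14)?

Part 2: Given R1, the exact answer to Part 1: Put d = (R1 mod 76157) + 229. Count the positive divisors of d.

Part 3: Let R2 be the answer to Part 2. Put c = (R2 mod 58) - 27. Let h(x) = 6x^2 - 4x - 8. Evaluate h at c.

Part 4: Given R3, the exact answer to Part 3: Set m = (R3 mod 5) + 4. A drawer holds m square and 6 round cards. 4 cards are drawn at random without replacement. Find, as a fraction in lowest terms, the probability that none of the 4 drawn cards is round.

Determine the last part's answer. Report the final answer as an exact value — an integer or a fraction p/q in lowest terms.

Part 1: f(2) = 2*(47) - 1*(-38) = 132; iterating: f(2)=132, f(3)=217, f(4)=302, f(5)=387, f(6)=472, f(7)=557, f(8)=642, f(9)=727, f(10)=812, f(11)=897, f(12)=982, f(13)=1067, f(14)=1152; answer 1152
Part 2: R1 = 1152; d = 1381; 1381 is prime, so its only divisors are 1 and 1381; count = 2; answer 2
Part 3: R2 = 2; c = -25; 6*(-25)^2 - 4*(-25)^1 - 8 = (3750) + (100) + (-8) = 3842; answer 3842
Part 4: R3 = 3842; m = 6; total draws C(12,4) = 495; favorable C(6,4) = 15; P = 1/33; answer 1/33

1/33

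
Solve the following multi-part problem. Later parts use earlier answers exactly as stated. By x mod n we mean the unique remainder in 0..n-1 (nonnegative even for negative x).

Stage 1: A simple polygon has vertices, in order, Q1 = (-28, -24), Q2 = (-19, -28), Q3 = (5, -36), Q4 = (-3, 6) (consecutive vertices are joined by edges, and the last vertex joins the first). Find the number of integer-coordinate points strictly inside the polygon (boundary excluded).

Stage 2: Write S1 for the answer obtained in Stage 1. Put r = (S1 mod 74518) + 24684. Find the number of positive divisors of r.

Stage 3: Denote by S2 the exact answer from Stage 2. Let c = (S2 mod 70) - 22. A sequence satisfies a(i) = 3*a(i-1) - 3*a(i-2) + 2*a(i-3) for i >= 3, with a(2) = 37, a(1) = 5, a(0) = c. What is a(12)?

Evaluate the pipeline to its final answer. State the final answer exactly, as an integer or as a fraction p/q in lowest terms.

24556

Stage 1: cross terms: (-28*-28 - -19*-24)=328, (-19*-36 - 5*-28)=824, (5*6 - -3*-36)=-78, (-3*-24 - -28*6)=240; twice the area = |1314| = 1314; area = 657; boundary points = 1 + 8 + 2 + 5 = 16; strictly interior points = area - boundary/2 + 1 = 650; answer 650
Stage 2: S1 = 650; r = 25334; 25334 = 2 * 53 * 239; number of divisors = (1+1) * (1+1) * (1+1) = 8; answer 8
Stage 3: S2 = 8; c = -14; a(3) = 3*(37) - 3*(5) + 2*(-14) = 68; iterating: a(3)=68, a(4)=103, a(5)=179, a(6)=364, a(7)=761, a(8)=1549, a(9)=3092, a(10)=6151, a(11)=12275, a(12)=24556; answer 24556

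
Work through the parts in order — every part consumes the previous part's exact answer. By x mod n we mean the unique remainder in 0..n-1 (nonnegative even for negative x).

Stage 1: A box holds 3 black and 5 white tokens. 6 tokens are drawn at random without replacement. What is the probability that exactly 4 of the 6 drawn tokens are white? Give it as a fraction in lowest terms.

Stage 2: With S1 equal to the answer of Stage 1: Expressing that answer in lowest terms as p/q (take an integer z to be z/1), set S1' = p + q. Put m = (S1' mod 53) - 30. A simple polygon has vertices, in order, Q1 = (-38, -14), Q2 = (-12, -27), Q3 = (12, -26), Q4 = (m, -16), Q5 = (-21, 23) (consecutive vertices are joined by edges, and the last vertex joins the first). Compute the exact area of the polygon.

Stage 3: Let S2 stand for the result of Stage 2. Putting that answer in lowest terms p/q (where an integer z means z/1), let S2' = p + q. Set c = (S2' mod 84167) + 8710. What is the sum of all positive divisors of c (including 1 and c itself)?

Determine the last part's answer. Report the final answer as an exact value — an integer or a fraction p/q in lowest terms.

11484

Stage 1: total draws C(8,6) = 28; favorable C(5,4)*C(3,2) = 15; P = 15/28; answer 15/28
Stage 2: S1 = 15/28; threaded value p + q = 43; m = 13; cross terms: (-38*-27 - -12*-14)=858, (-12*-26 - 12*-27)=636, (12*-16 - 13*-26)=146, (13*23 - -21*-16)=-37, (-21*-14 - -38*23)=1168; twice the area = |2771| = 2771; area = 2771/2; answer 2771/2
Stage 3: S2 = 2771/2; threaded value p + q = 2773; c = 11483; 11483 is prime, so its only divisors are 1 and 11483; sigma = 1 + 11483 = 11484; answer 11484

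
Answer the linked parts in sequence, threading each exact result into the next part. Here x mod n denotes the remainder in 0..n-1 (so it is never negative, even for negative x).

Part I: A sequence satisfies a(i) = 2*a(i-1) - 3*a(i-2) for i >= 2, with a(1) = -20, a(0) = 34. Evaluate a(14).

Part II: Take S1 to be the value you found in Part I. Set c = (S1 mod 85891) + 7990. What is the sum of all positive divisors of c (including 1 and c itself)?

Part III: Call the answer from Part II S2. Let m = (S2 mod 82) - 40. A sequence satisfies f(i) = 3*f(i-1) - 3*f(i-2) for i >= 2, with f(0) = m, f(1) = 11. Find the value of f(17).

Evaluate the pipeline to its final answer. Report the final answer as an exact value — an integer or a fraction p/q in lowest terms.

Part I: a(2) = 2*(-20) - 3*(34) = -142; iterating: a(2)=-142, a(3)=-224, a(4)=-22, a(5)=628, a(6)=1322, a(7)=760, a(8)=-2446, a(9)=-7172, a(10)=-7006, a(11)=7504, a(12)=36026, a(13)=49540, a(14)=-8998; answer -8998
Part II: S1 = -8998; c = 84883; 84883 = 29 * 2927; sigma = (1 + 29) * (1 + 2927) = 30 * 2928 = 87840; answer 87840
Part III: S2 = 87840; m = -22; f(2) = 3*(11) - 3*(-22) = 99; iterating: f(2)=99, f(3)=264, f(4)=495, f(5)=693, f(6)=594, f(7)=-297, f(8)=-2673, f(9)=-7128, f(10)=-13365, f(11)=-18711, f(12)=-16038, f(13)=8019, f(14)=72171, f(15)=192456, f(16)=360855, f(17)=505197; answer 505197

505197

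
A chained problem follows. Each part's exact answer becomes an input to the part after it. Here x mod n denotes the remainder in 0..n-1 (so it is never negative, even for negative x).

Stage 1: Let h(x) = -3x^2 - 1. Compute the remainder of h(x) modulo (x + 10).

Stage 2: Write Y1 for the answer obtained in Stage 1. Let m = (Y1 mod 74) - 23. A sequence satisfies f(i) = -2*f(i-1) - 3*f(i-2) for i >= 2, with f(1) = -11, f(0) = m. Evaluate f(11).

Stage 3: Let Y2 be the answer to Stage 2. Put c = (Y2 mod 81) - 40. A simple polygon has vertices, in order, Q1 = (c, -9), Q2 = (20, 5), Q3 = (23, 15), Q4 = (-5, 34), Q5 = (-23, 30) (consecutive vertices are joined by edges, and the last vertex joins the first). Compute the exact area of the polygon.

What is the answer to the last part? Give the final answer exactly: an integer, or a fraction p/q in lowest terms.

1293

Stage 1: remainder = value at the root: -3*(-10)^2 - 1 = (-300) + (-1) = -301; answer -301
Stage 2: Y1 = -301; m = 46; f(2) = -2*(-11) - 3*(46) = -116; iterating: f(2)=-116, f(3)=265, f(4)=-182, f(5)=-431, f(6)=1408, f(7)=-1523, f(8)=-1178, f(9)=6925, f(10)=-10316, f(11)=-143; answer -143
Stage 3: Y2 = -143; c = -21; cross terms: (-21*5 - 20*-9)=75, (20*15 - 23*5)=185, (23*34 - -5*15)=857, (-5*30 - -23*34)=632, (-23*-9 - -21*30)=837; twice the area = |2586| = 2586; area = 1293; answer 1293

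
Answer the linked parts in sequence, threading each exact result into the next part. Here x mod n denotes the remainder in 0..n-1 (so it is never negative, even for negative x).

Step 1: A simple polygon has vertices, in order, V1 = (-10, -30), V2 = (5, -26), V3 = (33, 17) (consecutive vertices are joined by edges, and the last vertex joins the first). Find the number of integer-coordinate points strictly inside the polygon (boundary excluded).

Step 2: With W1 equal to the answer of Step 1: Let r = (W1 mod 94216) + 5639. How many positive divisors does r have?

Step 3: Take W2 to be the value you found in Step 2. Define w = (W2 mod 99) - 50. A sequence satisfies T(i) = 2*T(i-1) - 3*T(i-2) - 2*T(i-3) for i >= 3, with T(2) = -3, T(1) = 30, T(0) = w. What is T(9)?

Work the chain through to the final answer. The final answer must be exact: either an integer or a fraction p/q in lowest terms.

908

Step 1: cross terms: (-10*-26 - 5*-30)=410, (5*17 - 33*-26)=943, (33*-30 - -10*17)=-820; twice the area = |533| = 533; area = 533/2; boundary points = 1 + 1 + 1 = 3; strictly interior points = area - boundary/2 + 1 = 266; answer 266
Step 2: W1 = 266; r = 5905; 5905 = 5 * 1181; number of divisors = (1+1) * (1+1) = 4; answer 4
Step 3: W2 = 4; w = -46; T(3) = 2*(-3) - 3*(30) - 2*(-46) = -4; iterating: T(3)=-4, T(4)=-59, T(5)=-100, T(6)=-15, T(7)=388, T(8)=1021, T(9)=908; answer 908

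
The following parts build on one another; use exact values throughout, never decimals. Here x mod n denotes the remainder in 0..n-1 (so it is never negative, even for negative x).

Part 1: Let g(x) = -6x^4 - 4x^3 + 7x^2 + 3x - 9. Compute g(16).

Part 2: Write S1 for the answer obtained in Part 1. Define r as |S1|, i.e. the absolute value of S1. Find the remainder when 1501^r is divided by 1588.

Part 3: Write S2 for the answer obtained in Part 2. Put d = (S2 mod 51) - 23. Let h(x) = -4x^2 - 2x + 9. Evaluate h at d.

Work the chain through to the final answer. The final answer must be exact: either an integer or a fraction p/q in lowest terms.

-2541

Part 1: -6*(16)^4 - 4*(16)^3 + 7*(16)^2 + 3*(16)^1 - 9 = (-393216) + (-16384) + (1792) + (48) + (-9) = -407769; answer -407769
Part 2: S1 = -407769; r = 407769; squarings mod 1588: 1501^1=1501, 1501^2=1217, 1501^4=1073, 1501^8=29, 1501^16=841, 1501^32=621, 1501^64=1345, 1501^128=293, 1501^256=97, 1501^512=1469, 1501^1024=1457, 1501^2048=1281, 1501^4096=557, 1501^8192=589, 1501^16384=737, 1501^32768=73, 1501^65536=565, 1501^131072=37, 1501^262144=1369; 1501^407769 = 1501^1 * 1501^8 * 1501^16 * 1501^64 * 1501^128 * 1501^2048 * 1501^4096 * 1501^8192 * 1501^131072 * 1501^262144 = 1425 (mod 1588); answer 1425
Part 3: S2 = 1425; d = 25; -4*(25)^2 - 2*(25)^1 + 9 = (-2500) + (-50) + (9) = -2541; answer -2541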